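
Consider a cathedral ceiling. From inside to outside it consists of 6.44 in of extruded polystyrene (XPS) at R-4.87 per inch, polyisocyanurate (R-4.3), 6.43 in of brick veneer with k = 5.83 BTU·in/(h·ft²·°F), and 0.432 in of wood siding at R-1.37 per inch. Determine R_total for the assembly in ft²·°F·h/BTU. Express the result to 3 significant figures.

6.44 × 4.87 = 31.36
6.43/5.83 = 1.103
0.432 × 1.37 = 0.5918
R_total = 31.36 + 4.3 + 1.103 + 0.5918 = 37.36 ft²·°F·h/BTU

37.4 ft²·°F·h/BTU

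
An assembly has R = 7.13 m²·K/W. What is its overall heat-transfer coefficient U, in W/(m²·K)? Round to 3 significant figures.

U = 1/R = 1/7.13 = 0.1403

0.140 W/(m²·K)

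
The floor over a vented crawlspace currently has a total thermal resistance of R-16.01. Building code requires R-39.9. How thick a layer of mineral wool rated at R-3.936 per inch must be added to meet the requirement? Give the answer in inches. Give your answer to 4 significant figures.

6.070 in

ΔR = 39.9 − 16.01 = 23.89 ft²·°F·h/BTU
L = ΔR / (R/in) = 23.89/3.936 = 6.0696 in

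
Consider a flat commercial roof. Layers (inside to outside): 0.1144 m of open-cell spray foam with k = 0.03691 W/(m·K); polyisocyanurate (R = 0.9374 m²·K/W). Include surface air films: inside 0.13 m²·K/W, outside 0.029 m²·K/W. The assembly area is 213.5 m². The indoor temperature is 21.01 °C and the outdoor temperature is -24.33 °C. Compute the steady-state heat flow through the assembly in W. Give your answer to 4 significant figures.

0.1144/0.03691 = 3.0994
R_total = 0.13 + 3.0994 + 0.9374 + 0.029 = 4.1958 m²·K/W
Q = A·ΔT/R = 213.5 × (21.01 − (-24.33)) / 4.1958 = 2307.1 W

2307 W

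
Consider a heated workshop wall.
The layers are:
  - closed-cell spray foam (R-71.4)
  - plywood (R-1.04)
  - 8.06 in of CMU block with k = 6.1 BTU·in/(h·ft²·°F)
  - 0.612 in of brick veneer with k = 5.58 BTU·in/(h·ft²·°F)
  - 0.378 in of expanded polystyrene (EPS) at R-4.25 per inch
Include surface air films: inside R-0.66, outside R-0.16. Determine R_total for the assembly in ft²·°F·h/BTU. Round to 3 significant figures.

8.06/6.1 = 1.321
0.612/5.58 = 0.1097
0.378 × 4.25 = 1.607
R_total = 0.66 + 71.4 + 1.04 + 1.321 + 0.1097 + 1.607 + 0.16 = 76.3 ft²·°F·h/BTU

76.3 ft²·°F·h/BTU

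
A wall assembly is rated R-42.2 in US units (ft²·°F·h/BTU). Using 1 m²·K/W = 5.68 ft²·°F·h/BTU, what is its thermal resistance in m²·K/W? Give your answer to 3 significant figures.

R_SI = 42.2/5.68 = 7.43

7.43 m²·K/W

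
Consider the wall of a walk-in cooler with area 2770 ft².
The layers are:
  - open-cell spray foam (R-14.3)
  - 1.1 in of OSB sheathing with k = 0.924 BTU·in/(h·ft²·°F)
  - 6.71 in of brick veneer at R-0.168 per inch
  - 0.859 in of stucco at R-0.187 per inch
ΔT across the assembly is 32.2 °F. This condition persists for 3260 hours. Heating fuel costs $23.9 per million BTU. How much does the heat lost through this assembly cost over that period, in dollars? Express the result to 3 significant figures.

1.1/0.924 = 1.19
6.71 × 0.168 = 1.127
0.859 × 0.187 = 0.1606
R_total = 14.3 + 1.19 + 1.127 + 0.1606 = 16.78 ft²·°F·h/BTU
Q = 2770 × 32.2 / 16.78 = 5316 BTU/h
E = 5316 × 3260 = 17330000 BTU
Cost = 17330000/10⁶ × 23.9 = $414.2

414 dollars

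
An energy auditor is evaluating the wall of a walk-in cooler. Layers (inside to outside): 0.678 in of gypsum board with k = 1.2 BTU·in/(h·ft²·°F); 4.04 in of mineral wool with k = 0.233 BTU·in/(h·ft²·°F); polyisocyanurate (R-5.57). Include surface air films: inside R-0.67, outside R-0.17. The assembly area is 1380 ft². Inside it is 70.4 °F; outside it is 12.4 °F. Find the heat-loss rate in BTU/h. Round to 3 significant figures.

3290 BTU/h

0.678/1.2 = 0.565
4.04/0.233 = 17.34
R_total = 0.67 + 0.565 + 17.34 + 5.57 + 0.17 = 24.31 ft²·°F·h/BTU
Q = A·ΔT/R = 1380 × (70.4 − 12.4) / 24.31 = 3292 BTU/h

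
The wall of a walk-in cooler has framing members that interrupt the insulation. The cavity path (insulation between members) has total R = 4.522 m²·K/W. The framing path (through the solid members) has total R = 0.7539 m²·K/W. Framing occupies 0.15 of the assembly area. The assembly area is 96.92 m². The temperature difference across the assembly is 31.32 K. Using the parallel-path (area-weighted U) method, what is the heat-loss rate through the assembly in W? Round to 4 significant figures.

U_eff = 0.85/4.522 + 0.15/0.7539 = 0.18797 + 0.19897 = 0.38694
R_eff = 1/U_eff = 2.5844 m²·K/W
Q = 96.92 × 31.32 / 2.5844 = 1174.6 W

1175 W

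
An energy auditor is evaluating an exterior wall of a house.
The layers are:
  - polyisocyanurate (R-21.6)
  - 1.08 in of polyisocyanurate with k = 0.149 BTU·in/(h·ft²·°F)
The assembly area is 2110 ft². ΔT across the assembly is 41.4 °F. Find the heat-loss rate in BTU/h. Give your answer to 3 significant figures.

3030 BTU/h

1.08/0.149 = 7.248
R_total = 21.6 + 7.248 = 28.85 ft²·°F·h/BTU
Q = A·ΔT/R = 2110 × 41.4 / 28.85 = 3028 BTU/h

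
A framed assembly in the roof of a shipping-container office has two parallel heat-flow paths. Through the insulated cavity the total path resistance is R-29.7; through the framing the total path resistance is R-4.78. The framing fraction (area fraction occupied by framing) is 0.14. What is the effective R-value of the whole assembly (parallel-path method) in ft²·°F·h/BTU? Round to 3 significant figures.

17.2 ft²·°F·h/BTU

U_eff = 0.86/29.7 + 0.14/4.78 = 0.02896 + 0.02929 = 0.05824
R_eff = 1/U_eff = 17.17 ft²·°F·h/BTU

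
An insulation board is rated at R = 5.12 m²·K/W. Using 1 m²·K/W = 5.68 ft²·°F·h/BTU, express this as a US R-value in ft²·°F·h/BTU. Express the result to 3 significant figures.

R_US = 5.12 × 5.68 = 29.08

29.1 ft²·°F·h/BTU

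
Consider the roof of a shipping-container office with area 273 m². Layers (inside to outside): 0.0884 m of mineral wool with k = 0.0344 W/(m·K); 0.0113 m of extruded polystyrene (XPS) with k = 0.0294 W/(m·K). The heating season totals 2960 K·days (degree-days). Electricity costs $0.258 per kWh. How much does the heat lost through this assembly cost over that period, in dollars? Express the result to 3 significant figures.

1690 dollars

0.0884/0.0344 = 2.57
0.0113/0.0294 = 0.3844
R_total = 2.57 + 0.3844 = 2.954 m²·K/W
E = A × HDD × 24 / R / 1000 = 273 × 2960 × 24 / 2.954 / 1000 = 6565 kWh
Cost = 6565 × 0.258 = $1694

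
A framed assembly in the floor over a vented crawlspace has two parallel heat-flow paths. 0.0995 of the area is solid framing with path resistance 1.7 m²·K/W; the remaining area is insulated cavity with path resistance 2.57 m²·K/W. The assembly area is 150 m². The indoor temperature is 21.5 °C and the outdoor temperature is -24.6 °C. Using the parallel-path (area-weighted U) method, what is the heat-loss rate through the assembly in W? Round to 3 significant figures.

2830 W

U_eff = 0.9005/2.57 + 0.0995/1.7 = 0.3504 + 0.05853 = 0.4089
R_eff = 1/U_eff = 2.445 m²·K/W
Q = 150 × (21.5 − (-24.6)) / 2.445 = 2828 W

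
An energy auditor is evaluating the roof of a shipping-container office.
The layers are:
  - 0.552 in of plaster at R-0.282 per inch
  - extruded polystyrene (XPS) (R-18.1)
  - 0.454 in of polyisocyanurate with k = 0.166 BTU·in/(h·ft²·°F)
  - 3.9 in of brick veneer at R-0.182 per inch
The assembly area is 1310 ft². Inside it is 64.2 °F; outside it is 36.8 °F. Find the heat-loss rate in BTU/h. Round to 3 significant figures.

0.552 × 0.282 = 0.1557
0.454/0.166 = 2.735
3.9 × 0.182 = 0.7098
R_total = 0.1557 + 18.1 + 2.735 + 0.7098 = 21.7 ft²·°F·h/BTU
Q = A·ΔT/R = 1310 × (64.2 − 36.8) / 21.7 = 1654 BTU/h

1650 BTU/h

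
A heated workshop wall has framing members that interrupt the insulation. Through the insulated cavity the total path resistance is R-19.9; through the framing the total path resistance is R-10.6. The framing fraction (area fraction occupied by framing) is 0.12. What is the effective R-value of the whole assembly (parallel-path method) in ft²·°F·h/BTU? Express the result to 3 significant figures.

18.0 ft²·°F·h/BTU

U_eff = 0.88/19.9 + 0.12/10.6 = 0.04422 + 0.01132 = 0.05554
R_eff = 1/U_eff = 18 ft²·°F·h/BTU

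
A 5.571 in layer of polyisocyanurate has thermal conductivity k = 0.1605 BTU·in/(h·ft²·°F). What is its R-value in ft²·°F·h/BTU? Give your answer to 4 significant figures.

R = L/k = 5.571/0.1605 = 34.71 ft²·°F·h/BTU

34.71 ft²·°F·h/BTU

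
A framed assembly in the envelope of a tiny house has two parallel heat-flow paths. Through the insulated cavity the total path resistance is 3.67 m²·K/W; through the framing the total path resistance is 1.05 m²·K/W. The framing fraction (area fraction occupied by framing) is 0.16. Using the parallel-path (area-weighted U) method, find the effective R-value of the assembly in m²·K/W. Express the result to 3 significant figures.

2.62 m²·K/W

U_eff = 0.84/3.67 + 0.16/1.05 = 0.2289 + 0.1524 = 0.3813
R_eff = 1/U_eff = 2.623 m²·K/W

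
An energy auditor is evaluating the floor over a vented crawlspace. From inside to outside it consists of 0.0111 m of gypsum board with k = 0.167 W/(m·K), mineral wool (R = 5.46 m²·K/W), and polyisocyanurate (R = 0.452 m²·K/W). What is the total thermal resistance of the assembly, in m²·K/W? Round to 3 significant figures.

5.98 m²·K/W

0.0111/0.167 = 0.06647
R_total = 0.06647 + 5.46 + 0.452 = 5.978 m²·K/W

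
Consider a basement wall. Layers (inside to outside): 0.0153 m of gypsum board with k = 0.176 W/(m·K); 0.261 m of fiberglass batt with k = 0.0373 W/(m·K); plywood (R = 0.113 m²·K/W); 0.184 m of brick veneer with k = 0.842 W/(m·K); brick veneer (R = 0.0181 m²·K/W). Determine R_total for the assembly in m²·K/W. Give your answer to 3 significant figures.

7.43 m²·K/W

0.0153/0.176 = 0.08693
0.261/0.0373 = 6.997
0.184/0.842 = 0.2185
R_total = 0.08693 + 6.997 + 0.113 + 0.2185 + 0.0181 = 7.434 m²·K/W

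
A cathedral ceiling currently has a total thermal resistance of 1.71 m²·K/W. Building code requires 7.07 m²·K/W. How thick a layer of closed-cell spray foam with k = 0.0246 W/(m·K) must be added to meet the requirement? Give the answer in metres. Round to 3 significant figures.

0.132 m

ΔR = 7.07 − 1.71 = 5.36 m²·K/W
L = ΔR × k = 5.36 × 0.0246 = 0.1319 m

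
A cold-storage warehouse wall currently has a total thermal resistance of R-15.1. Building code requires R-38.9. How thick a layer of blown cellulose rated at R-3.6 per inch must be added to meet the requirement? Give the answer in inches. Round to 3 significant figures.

6.61 in

ΔR = 38.9 − 15.1 = 23.8 ft²·°F·h/BTU
L = ΔR / (R/in) = 23.8/3.6 = 6.611 in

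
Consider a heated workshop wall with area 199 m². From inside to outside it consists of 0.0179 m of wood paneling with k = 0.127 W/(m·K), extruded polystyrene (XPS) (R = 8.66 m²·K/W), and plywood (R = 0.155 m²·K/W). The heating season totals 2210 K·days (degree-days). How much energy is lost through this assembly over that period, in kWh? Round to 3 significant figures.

0.0179/0.127 = 0.1409
R_total = 0.1409 + 8.66 + 0.155 = 8.956 m²·K/W
E = A × HDD × 24 / R / 1000 = 199 × 2210 × 24 / 8.956 / 1000 = 1179 kWh

1180 kWh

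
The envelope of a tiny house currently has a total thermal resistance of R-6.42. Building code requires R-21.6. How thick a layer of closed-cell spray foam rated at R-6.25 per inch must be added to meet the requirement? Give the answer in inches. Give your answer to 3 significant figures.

ΔR = 21.6 − 6.42 = 15.18 ft²·°F·h/BTU
L = ΔR / (R/in) = 15.18/6.25 = 2.429 in

2.43 in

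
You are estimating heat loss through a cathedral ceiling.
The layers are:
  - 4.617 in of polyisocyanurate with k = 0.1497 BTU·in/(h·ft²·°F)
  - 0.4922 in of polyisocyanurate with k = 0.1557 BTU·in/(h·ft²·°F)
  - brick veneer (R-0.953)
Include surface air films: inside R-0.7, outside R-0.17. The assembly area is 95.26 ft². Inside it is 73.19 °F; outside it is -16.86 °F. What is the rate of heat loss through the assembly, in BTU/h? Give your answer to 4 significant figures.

4.617/0.1497 = 30.842
0.4922/0.1557 = 3.1612
R_total = 0.7 + 30.842 + 3.1612 + 0.953 + 0.17 = 35.826 ft²·°F·h/BTU
Q = A·ΔT/R = 95.26 × (73.19 − (-16.86)) / 35.826 = 239.44 BTU/h

239.4 BTU/h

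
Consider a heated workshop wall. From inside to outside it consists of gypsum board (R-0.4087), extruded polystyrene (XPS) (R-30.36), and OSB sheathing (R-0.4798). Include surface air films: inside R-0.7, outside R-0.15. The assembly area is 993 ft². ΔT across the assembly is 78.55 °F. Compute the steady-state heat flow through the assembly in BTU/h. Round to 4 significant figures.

2430 BTU/h

R_total = 0.7 + 0.4087 + 30.36 + 0.4798 + 0.15 = 32.099 ft²·°F·h/BTU
Q = A·ΔT/R = 993 × 78.55 / 32.099 = 2430 BTU/h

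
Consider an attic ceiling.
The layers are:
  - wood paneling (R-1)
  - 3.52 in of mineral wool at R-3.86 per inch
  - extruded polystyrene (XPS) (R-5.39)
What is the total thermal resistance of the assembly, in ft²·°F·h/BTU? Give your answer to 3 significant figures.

20.0 ft²·°F·h/BTU

3.52 × 3.86 = 13.59
R_total = 1 + 13.59 + 5.39 = 19.98 ft²·°F·h/BTU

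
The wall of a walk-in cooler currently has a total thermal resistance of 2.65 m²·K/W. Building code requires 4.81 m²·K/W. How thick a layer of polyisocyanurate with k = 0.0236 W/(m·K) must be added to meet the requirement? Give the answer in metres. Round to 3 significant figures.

ΔR = 4.81 − 2.65 = 2.16 m²·K/W
L = ΔR × k = 2.16 × 0.0236 = 0.05098 m

0.0510 m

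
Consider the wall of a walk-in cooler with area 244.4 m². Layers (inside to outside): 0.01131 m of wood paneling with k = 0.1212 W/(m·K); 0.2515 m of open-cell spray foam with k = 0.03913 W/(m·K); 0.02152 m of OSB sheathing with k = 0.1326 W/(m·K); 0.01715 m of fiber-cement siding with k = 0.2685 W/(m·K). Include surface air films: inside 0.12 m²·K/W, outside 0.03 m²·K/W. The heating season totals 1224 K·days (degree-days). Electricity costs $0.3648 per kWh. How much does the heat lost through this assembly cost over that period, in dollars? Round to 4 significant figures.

379.8 dollars

0.01131/0.1212 = 0.093317
0.2515/0.03913 = 6.4273
0.02152/0.1326 = 0.16229
0.01715/0.2685 = 0.063873
R_total = 0.12 + 0.093317 + 6.4273 + 0.16229 + 0.063873 + 0.03 = 6.8968 m²·K/W
E = A × HDD × 24 / R / 1000 = 244.4 × 1224 × 24 / 6.8968 / 1000 = 1041 kWh
Cost = 1041 × 0.3648 = $379.75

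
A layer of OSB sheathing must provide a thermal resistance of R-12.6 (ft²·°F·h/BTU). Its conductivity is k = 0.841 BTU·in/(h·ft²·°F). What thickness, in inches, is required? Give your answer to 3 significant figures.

10.6 in

L = R × k = 12.6 × 0.841 = 10.6 in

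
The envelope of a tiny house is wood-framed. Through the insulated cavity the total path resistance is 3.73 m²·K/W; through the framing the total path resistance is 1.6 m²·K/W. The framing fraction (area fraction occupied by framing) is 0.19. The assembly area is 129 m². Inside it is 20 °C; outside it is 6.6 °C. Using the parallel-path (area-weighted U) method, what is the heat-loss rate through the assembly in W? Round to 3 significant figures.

U_eff = 0.81/3.73 + 0.19/1.6 = 0.2172 + 0.1187 = 0.3359
R_eff = 1/U_eff = 2.977 m²·K/W
Q = 129 × (20 − 6.6) / 2.977 = 580.7 W

581 W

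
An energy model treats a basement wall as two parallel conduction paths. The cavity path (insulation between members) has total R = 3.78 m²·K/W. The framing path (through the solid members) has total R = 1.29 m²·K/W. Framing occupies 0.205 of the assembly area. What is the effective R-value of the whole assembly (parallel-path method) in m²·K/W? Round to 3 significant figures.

2.71 m²·K/W

U_eff = 0.795/3.78 + 0.205/1.29 = 0.2103 + 0.1589 = 0.3692
R_eff = 1/U_eff = 2.708 m²·K/W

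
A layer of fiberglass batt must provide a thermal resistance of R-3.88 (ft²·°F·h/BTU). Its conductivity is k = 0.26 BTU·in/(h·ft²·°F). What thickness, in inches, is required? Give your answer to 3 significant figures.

L = R × k = 3.88 × 0.26 = 1.009 in

1.01 in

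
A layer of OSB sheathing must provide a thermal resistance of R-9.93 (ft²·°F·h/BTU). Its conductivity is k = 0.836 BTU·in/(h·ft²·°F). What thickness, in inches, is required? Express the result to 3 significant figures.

8.30 in

L = R × k = 9.93 × 0.836 = 8.301 in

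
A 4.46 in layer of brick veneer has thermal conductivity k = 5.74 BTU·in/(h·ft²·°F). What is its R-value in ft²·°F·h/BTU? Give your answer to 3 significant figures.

0.777 ft²·°F·h/BTU

R = L/k = 4.46/5.74 = 0.777 ft²·°F·h/BTU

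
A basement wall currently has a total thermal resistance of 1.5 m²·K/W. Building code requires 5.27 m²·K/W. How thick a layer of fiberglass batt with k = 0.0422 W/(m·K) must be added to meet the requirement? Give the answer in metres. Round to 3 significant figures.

ΔR = 5.27 − 1.5 = 3.77 m²·K/W
L = ΔR × k = 3.77 × 0.0422 = 0.1591 m

0.159 m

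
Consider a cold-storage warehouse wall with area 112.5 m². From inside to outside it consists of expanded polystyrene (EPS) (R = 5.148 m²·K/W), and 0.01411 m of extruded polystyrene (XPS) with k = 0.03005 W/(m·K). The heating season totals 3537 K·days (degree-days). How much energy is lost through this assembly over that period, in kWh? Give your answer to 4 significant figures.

0.01411/0.03005 = 0.46955
R_total = 5.148 + 0.46955 = 5.6176 m²·K/W
E = A × HDD × 24 / R / 1000 = 112.5 × 3537 × 24 / 5.6176 / 1000 = 1700 kWh

1700 kWh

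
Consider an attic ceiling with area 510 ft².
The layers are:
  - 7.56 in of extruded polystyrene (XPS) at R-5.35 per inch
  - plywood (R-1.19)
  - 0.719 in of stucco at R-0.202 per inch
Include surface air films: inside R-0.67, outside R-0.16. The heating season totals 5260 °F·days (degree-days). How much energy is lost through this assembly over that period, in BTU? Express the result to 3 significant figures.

1510000 BTU

7.56 × 5.35 = 40.45
0.719 × 0.202 = 0.1452
R_total = 0.67 + 40.45 + 1.19 + 0.1452 + 0.16 = 42.61 ft²·°F·h/BTU
E = A × HDD × 24 / R = 510 × 5260 × 24 / 42.61 = 1511000 BTU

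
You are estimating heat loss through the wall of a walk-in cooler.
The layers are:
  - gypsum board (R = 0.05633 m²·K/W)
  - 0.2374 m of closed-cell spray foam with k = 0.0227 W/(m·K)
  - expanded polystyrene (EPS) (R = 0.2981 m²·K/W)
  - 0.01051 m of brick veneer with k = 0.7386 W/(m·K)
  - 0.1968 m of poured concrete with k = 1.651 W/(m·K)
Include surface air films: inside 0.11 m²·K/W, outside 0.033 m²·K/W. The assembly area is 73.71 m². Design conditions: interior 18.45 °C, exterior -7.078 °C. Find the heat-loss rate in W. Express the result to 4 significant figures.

169.7 W

0.2374/0.0227 = 10.458
0.01051/0.7386 = 0.01423
0.1968/1.651 = 0.1192
R_total = 0.11 + 0.05633 + 10.458 + 0.2981 + 0.01423 + 0.1192 + 0.033 = 11.089 m²·K/W
Q = A·ΔT/R = 73.71 × (18.45 − (-7.078)) / 11.089 = 169.69 W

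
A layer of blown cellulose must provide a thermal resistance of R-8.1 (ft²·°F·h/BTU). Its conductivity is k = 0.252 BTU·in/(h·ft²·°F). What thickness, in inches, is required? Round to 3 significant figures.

L = R × k = 8.1 × 0.252 = 2.041 in

2.04 in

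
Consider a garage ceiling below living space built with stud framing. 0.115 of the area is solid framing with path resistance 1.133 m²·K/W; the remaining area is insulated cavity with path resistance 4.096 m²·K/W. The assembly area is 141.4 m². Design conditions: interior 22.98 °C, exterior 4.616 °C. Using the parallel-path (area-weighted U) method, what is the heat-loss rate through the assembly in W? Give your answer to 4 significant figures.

U_eff = 0.885/4.096 + 0.115/1.133 = 0.21606 + 0.1015 = 0.31756
R_eff = 1/U_eff = 3.149 m²·K/W
Q = 141.4 × (22.98 − 4.616) / 3.149 = 824.61 W

824.6 W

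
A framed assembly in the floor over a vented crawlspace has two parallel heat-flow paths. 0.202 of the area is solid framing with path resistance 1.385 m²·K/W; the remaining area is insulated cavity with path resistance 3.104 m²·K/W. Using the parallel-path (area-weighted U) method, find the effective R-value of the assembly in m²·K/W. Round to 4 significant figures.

2.482 m²·K/W

U_eff = 0.798/3.104 + 0.202/1.385 = 0.25709 + 0.14585 = 0.40294
R_eff = 1/U_eff = 2.4818 m²·K/W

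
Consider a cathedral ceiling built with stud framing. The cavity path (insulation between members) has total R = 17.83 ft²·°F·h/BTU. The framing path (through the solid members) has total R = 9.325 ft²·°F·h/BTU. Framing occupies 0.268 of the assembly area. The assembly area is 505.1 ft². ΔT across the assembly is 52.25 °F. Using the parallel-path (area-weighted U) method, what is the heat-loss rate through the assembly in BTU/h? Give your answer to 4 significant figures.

1842 BTU/h

U_eff = 0.732/17.83 + 0.268/9.325 = 0.041054 + 0.02874 = 0.069794
R_eff = 1/U_eff = 14.328 ft²·°F·h/BTU
Q = 505.1 × 52.25 / 14.328 = 1842 BTU/h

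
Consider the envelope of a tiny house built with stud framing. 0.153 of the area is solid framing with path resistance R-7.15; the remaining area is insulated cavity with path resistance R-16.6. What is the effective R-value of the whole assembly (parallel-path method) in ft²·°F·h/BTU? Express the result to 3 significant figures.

13.8 ft²·°F·h/BTU

U_eff = 0.847/16.6 + 0.153/7.15 = 0.05102 + 0.0214 = 0.07242
R_eff = 1/U_eff = 13.81 ft²·°F·h/BTU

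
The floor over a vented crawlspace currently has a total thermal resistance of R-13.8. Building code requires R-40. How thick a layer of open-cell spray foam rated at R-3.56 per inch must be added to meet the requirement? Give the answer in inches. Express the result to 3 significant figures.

7.36 in

ΔR = 40 − 13.8 = 26.2 ft²·°F·h/BTU
L = ΔR / (R/in) = 26.2/3.56 = 7.36 in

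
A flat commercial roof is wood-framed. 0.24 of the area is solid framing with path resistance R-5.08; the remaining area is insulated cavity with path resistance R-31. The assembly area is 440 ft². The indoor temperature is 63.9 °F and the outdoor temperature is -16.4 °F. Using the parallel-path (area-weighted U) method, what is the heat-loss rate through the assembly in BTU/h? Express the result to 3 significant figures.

U_eff = 0.76/31 + 0.24/5.08 = 0.02452 + 0.04724 = 0.07176
R_eff = 1/U_eff = 13.94 ft²·°F·h/BTU
Q = 440 × (63.9 − (-16.4)) / 13.94 = 2535 BTU/h

2540 BTU/h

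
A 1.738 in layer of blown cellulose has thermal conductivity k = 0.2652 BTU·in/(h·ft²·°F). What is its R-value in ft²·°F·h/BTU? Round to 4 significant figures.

6.554 ft²·°F·h/BTU

R = L/k = 1.738/0.2652 = 6.5535 ft²·°F·h/BTU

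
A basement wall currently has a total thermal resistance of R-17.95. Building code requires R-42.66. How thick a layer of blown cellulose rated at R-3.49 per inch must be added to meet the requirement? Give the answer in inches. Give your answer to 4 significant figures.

7.080 in

ΔR = 42.66 − 17.95 = 24.71 ft²·°F·h/BTU
L = ΔR / (R/in) = 24.71/3.49 = 7.0802 in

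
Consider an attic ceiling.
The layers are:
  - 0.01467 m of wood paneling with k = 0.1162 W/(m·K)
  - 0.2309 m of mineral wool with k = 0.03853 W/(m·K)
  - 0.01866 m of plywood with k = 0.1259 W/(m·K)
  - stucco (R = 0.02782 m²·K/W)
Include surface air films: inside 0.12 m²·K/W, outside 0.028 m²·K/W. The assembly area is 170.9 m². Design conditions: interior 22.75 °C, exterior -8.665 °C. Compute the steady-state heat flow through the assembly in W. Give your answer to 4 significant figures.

833.3 W

0.01467/0.1162 = 0.12625
0.2309/0.03853 = 5.9927
0.01866/0.1259 = 0.14821
R_total = 0.12 + 0.12625 + 5.9927 + 0.14821 + 0.02782 + 0.028 = 6.443 m²·K/W
Q = A·ΔT/R = 170.9 × (22.75 − (-8.665)) / 6.443 = 833.28 W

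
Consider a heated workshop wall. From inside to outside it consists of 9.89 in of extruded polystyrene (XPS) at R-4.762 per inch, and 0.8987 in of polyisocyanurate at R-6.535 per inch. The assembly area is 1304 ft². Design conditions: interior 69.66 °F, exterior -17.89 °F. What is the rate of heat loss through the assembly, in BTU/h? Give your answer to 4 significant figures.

2155 BTU/h

9.89 × 4.762 = 47.096
0.8987 × 6.535 = 5.873
R_total = 47.096 + 5.873 = 52.969 ft²·°F·h/BTU
Q = A·ΔT/R = 1304 × (69.66 − (-17.89)) / 52.969 = 2155.3 BTU/h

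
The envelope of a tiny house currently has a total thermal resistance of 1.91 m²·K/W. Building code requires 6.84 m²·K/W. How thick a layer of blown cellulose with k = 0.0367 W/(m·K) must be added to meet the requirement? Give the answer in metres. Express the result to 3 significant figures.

ΔR = 6.84 − 1.91 = 4.93 m²·K/W
L = ΔR × k = 4.93 × 0.0367 = 0.1809 m

0.181 m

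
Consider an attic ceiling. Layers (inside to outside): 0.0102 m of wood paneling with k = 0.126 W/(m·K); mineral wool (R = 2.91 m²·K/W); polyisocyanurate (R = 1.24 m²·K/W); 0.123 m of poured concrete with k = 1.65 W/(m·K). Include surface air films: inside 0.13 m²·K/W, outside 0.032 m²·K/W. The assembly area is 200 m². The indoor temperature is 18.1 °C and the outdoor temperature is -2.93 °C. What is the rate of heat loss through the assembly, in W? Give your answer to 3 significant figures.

0.0102/0.126 = 0.08095
0.123/1.65 = 0.07455
R_total = 0.13 + 0.08095 + 2.91 + 1.24 + 0.07455 + 0.032 = 4.467 m²·K/W
Q = A·ΔT/R = 200 × (18.1 − (-2.93)) / 4.467 = 941.5 W

941 W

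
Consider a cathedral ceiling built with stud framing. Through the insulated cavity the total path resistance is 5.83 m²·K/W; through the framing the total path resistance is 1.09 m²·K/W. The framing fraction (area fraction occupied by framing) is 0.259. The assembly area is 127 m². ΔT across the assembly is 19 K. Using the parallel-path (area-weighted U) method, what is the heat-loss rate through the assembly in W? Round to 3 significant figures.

U_eff = 0.741/5.83 + 0.259/1.09 = 0.1271 + 0.2376 = 0.3647
R_eff = 1/U_eff = 2.742 m²·K/W
Q = 127 × 19 / 2.742 = 880.1 W

880 W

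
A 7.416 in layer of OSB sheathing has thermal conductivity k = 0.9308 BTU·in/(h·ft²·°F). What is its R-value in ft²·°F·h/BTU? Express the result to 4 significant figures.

7.967 ft²·°F·h/BTU

R = L/k = 7.416/0.9308 = 7.9673 ft²·°F·h/BTU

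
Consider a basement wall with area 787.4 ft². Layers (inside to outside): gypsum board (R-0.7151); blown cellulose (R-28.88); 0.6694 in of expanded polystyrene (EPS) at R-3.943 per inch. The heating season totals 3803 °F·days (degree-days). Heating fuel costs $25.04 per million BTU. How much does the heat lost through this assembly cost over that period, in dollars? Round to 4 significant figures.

0.6694 × 3.943 = 2.6394
R_total = 0.7151 + 28.88 + 2.6394 = 32.235 ft²·°F·h/BTU
E = A × HDD × 24 / R = 787.4 × 3803 × 24 / 32.235 = 2229500 BTU
Cost = 2229500/10⁶ × 25.04 = $55.827

55.83 dollars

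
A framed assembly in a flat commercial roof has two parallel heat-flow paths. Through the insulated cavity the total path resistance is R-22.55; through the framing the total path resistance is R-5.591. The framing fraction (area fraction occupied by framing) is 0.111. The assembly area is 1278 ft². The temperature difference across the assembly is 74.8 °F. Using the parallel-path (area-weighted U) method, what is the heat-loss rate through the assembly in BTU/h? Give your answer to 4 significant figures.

5667 BTU/h

U_eff = 0.889/22.55 + 0.111/5.591 = 0.039424 + 0.019853 = 0.059277
R_eff = 1/U_eff = 16.87 ft²·°F·h/BTU
Q = 1278 × 74.8 / 16.87 = 5666.5 BTU/h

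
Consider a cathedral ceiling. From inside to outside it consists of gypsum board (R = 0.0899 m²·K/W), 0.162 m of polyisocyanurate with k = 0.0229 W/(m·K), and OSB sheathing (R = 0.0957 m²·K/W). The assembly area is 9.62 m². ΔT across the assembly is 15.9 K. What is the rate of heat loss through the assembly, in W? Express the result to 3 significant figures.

21.1 W

0.162/0.0229 = 7.074
R_total = 0.0899 + 7.074 + 0.0957 = 7.26 m²·K/W
Q = A·ΔT/R = 9.62 × 15.9 / 7.26 = 21.07 W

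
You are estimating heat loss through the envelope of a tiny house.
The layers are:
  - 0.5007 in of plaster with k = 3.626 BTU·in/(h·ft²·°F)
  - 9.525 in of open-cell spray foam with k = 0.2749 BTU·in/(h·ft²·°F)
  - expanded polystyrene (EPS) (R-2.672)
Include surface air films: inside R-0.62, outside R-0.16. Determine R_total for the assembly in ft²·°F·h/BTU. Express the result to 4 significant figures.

0.5007/3.626 = 0.13809
9.525/0.2749 = 34.649
R_total = 0.62 + 0.13809 + 34.649 + 2.672 + 0.16 = 38.239 ft²·°F·h/BTU

38.24 ft²·°F·h/BTU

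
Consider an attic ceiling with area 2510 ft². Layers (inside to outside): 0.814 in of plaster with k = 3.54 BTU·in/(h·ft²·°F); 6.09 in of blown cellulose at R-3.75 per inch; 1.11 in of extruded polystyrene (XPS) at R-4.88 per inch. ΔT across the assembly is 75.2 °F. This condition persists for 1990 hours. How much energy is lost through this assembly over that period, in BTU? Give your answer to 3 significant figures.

0.814/3.54 = 0.2299
6.09 × 3.75 = 22.84
1.11 × 4.88 = 5.417
R_total = 0.2299 + 22.84 + 5.417 = 28.48 ft²·°F·h/BTU
Q = 2510 × 75.2 / 28.48 = 6627 BTU/h
E = 6627 × 1990 = 13190000 BTU

13200000 BTU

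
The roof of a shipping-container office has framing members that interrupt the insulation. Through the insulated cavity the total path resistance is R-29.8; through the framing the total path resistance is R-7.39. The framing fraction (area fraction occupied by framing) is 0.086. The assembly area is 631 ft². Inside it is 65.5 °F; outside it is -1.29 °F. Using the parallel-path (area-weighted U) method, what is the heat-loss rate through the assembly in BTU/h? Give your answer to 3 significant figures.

U_eff = 0.914/29.8 + 0.086/7.39 = 0.03067 + 0.01164 = 0.04231
R_eff = 1/U_eff = 23.64 ft²·°F·h/BTU
Q = 631 × (65.5 − (-1.29)) / 23.64 = 1783 BTU/h

1780 BTU/h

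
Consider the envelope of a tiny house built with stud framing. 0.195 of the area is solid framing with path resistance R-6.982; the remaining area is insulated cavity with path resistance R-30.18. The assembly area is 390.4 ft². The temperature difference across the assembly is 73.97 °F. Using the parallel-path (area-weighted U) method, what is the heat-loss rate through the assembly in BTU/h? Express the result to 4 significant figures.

U_eff = 0.805/30.18 + 0.195/6.982 = 0.026673 + 0.027929 = 0.054602
R_eff = 1/U_eff = 18.314 ft²·°F·h/BTU
Q = 390.4 × 73.97 / 18.314 = 1576.8 BTU/h

1577 BTU/h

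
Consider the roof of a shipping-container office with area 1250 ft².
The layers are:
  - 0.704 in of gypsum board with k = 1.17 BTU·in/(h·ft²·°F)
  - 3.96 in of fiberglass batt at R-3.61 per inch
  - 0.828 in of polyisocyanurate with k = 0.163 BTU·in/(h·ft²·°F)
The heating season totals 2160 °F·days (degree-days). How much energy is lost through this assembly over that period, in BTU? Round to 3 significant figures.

0.704/1.17 = 0.6017
3.96 × 3.61 = 14.3
0.828/0.163 = 5.08
R_total = 0.6017 + 14.3 + 5.08 = 19.98 ft²·°F·h/BTU
E = A × HDD × 24 / R = 1250 × 2160 × 24 / 19.98 = 3244000 BTU

3240000 BTU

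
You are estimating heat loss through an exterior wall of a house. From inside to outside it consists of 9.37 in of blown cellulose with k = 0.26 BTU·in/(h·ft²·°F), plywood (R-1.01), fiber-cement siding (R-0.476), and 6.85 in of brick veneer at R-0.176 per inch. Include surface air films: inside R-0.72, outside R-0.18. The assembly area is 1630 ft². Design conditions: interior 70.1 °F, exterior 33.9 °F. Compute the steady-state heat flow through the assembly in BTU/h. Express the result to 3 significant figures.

1490 BTU/h

9.37/0.26 = 36.04
6.85 × 0.176 = 1.206
R_total = 0.72 + 36.04 + 1.01 + 0.476 + 1.206 + 0.18 = 39.63 ft²·°F·h/BTU
Q = A·ΔT/R = 1630 × (70.1 − 33.9) / 39.63 = 1489 BTU/h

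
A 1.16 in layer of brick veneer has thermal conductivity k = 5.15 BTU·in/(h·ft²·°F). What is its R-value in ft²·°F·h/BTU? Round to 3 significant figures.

R = L/k = 1.16/5.15 = 0.2252 ft²·°F·h/BTU

0.225 ft²·°F·h/BTU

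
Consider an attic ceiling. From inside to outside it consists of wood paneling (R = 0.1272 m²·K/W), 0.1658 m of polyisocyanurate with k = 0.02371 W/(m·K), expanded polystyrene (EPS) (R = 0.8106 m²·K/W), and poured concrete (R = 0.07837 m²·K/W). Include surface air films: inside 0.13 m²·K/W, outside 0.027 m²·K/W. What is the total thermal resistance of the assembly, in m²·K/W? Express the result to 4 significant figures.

8.166 m²·K/W

0.1658/0.02371 = 6.9928
R_total = 0.13 + 0.1272 + 6.9928 + 0.8106 + 0.07837 + 0.027 = 8.166 m²·K/W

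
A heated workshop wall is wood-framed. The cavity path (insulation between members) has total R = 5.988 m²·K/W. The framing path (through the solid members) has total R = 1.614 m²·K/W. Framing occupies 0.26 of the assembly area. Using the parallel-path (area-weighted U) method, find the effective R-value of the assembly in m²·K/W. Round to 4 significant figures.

3.513 m²·K/W

U_eff = 0.74/5.988 + 0.26/1.614 = 0.12358 + 0.16109 = 0.28467
R_eff = 1/U_eff = 3.5128 m²·K/W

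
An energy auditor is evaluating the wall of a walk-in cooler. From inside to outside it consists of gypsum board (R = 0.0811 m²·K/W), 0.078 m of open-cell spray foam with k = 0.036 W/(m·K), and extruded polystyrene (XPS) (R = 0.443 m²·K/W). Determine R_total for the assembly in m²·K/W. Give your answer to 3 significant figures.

0.078/0.036 = 2.167
R_total = 0.0811 + 2.167 + 0.443 = 2.691 m²·K/W

2.69 m²·K/W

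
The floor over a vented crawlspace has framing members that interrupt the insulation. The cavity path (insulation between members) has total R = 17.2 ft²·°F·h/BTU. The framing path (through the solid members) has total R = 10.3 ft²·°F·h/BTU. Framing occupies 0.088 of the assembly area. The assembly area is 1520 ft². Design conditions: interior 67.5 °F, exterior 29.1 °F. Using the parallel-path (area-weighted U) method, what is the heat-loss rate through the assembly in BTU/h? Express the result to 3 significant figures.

U_eff = 0.912/17.2 + 0.088/10.3 = 0.05302 + 0.008544 = 0.06157
R_eff = 1/U_eff = 16.24 ft²·°F·h/BTU
Q = 1520 × (67.5 − 29.1) / 16.24 = 3594 BTU/h

3590 BTU/h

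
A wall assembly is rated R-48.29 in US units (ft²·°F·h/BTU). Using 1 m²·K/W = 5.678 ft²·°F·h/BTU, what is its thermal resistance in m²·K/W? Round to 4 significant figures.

R_SI = 48.29/5.678 = 8.5048

8.505 m²·K/W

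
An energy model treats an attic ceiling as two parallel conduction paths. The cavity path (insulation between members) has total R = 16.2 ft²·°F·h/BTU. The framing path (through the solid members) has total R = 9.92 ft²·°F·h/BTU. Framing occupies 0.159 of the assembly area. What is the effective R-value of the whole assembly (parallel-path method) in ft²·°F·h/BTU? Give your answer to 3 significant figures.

U_eff = 0.841/16.2 + 0.159/9.92 = 0.05191 + 0.01603 = 0.06794
R_eff = 1/U_eff = 14.72 ft²·°F·h/BTU

14.7 ft²·°F·h/BTU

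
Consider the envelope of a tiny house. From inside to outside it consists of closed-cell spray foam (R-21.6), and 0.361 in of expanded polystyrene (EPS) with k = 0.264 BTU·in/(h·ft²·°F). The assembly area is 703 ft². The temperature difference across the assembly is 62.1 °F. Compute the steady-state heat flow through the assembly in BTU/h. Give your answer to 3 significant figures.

0.361/0.264 = 1.367
R_total = 21.6 + 1.367 = 22.97 ft²·°F·h/BTU
Q = A·ΔT/R = 703 × 62.1 / 22.97 = 1901 BTU/h

1900 BTU/h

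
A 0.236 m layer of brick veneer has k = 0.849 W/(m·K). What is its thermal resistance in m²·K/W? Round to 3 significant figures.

0.278 m²·K/W

R = L/k = 0.236/0.849 = 0.278 m²·K/W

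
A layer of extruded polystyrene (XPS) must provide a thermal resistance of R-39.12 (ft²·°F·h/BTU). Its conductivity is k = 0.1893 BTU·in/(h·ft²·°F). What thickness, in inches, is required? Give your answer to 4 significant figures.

L = R × k = 39.12 × 0.1893 = 7.4054 in

7.405 in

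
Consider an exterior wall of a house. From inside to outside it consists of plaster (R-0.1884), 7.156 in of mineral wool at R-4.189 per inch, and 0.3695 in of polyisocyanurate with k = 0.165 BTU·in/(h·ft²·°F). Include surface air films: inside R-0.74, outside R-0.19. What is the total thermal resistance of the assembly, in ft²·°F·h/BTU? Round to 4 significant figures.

33.33 ft²·°F·h/BTU

7.156 × 4.189 = 29.976
0.3695/0.165 = 2.2394
R_total = 0.74 + 0.1884 + 29.976 + 2.2394 + 0.19 = 33.334 ft²·°F·h/BTU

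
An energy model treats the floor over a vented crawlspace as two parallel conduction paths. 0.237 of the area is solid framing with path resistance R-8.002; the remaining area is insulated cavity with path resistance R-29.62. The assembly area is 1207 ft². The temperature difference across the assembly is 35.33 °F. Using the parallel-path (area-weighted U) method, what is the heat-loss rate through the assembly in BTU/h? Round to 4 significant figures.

2361 BTU/h

U_eff = 0.763/29.62 + 0.237/8.002 = 0.02576 + 0.029618 = 0.055377
R_eff = 1/U_eff = 18.058 ft²·°F·h/BTU
Q = 1207 × 35.33 / 18.058 = 2361.5 BTU/h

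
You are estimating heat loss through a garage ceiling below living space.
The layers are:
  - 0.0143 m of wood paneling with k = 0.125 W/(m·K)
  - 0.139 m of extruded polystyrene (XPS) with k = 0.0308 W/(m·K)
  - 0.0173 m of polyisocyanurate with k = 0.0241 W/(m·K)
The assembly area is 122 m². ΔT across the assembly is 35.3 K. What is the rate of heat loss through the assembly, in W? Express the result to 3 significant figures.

0.0143/0.125 = 0.1144
0.139/0.0308 = 4.513
0.0173/0.0241 = 0.7178
R_total = 0.1144 + 4.513 + 0.7178 = 5.345 m²·K/W
Q = A·ΔT/R = 122 × 35.3 / 5.345 = 805.7 W

806 W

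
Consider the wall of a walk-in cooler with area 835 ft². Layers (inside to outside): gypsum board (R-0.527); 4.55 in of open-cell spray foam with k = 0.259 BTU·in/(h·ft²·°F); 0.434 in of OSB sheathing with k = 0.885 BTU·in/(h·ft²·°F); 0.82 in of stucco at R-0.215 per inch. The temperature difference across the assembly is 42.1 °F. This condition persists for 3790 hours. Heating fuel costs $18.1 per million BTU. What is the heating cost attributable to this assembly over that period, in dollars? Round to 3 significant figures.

129 dollars

4.55/0.259 = 17.57
0.434/0.885 = 0.4904
0.82 × 0.215 = 0.1763
R_total = 0.527 + 17.57 + 0.4904 + 0.1763 = 18.76 ft²·°F·h/BTU
Q = 835 × 42.1 / 18.76 = 1874 BTU/h
E = 1874 × 3790 = 7101000 BTU
Cost = 7101000/10⁶ × 18.1 = $128.5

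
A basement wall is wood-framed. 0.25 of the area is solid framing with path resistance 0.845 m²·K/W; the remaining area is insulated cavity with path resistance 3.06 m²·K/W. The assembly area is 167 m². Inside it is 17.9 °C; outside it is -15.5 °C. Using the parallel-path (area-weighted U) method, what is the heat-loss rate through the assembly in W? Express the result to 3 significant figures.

3020 W

U_eff = 0.75/3.06 + 0.25/0.845 = 0.2451 + 0.2959 = 0.541
R_eff = 1/U_eff = 1.849 m²·K/W
Q = 167 × (17.9 − (-15.5)) / 1.849 = 3017 W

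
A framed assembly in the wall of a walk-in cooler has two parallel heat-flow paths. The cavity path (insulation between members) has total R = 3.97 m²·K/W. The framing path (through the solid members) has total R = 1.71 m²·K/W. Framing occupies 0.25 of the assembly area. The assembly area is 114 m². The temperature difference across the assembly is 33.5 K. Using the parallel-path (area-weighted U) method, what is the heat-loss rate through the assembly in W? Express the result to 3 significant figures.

1280 W

U_eff = 0.75/3.97 + 0.25/1.71 = 0.1889 + 0.1462 = 0.3351
R_eff = 1/U_eff = 2.984 m²·K/W
Q = 114 × 33.5 / 2.984 = 1280 W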